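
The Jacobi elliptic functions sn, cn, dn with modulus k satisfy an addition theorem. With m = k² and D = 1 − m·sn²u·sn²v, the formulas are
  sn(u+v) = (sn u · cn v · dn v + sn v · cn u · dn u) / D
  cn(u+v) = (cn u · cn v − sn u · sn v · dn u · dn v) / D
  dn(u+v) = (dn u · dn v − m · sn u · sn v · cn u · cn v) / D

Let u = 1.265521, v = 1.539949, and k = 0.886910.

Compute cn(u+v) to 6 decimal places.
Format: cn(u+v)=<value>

cn(u+v)=-0.274908

sn u = 0.8785504563767452, cn u = 0.4776495531246866, dn u = 0.6267813520356903
sn v = 0.9436180117938761, cn v = 0.3310363240162208, dn v = 0.5473493170962762
m = k² = 0.7866093481
D = 1 − m·sn²u·sn²v = 0.4593888921019458
cn(u+v) = (cn u·cn v − sn u·sn v·dn u·dn v)/D = -0.1262898068440502/0.4593888921019458 = -0.2749082727407881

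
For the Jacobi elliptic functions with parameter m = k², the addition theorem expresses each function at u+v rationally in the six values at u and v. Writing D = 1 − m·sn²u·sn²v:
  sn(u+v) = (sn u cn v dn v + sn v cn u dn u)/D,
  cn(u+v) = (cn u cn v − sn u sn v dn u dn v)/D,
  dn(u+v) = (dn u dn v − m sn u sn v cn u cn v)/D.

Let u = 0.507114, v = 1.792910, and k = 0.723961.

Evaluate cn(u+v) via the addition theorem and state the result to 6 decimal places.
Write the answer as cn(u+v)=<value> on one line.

cn(u+v)=-0.293340

sn u = 0.4762204866145555, cn u = 0.8793259055257021, dn u = 0.938689007927113
sn v = 0.9983924996771905, cn v = 0.05667818441279756, dn v = 0.6910601715841404
m = k² = 0.524119529521
D = 1 − m·sn²u·sn²v = 0.8815188909039306
cn(u+v) = (cn u·cn v − sn u·sn v·dn u·dn v)/D = -0.2585845625220741/0.8815188909039306 = -0.2933397856702938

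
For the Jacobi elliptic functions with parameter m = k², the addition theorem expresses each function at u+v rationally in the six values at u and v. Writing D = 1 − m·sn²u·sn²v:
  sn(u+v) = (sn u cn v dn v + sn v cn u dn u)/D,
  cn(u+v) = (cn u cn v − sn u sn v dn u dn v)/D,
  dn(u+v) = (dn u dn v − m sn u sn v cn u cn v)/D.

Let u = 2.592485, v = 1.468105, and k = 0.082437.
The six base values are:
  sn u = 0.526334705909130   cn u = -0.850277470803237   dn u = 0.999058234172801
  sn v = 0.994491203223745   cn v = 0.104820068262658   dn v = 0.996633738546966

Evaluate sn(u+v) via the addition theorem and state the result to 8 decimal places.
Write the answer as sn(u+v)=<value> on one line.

sn(u+v)=-0.79128573

m = k² = 0.006795858969
D = 1 − m·sn²u·sn²v = 0.9981380403506092
sn(u+v) = (sn u·cn v·dn v + sn v·cn u·dn u)/D = -0.7898123923065548/0.9981380403506092 = -0.7912857344151743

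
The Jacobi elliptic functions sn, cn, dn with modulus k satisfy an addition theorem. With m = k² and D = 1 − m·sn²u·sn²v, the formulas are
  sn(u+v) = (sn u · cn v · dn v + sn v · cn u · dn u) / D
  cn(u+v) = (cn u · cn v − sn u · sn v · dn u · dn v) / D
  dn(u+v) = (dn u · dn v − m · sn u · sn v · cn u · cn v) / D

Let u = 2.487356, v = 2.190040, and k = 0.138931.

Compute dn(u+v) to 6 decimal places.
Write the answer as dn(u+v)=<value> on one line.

dn(u+v)=0.990334

sn u = 0.6199513270324371, cn u = -0.7846402692385347, dn u = 0.9962838672970751
sn v = 0.82174681682291, cn v = -0.5698527608438997, dn v = 0.993461675159456
m = k² = 0.019301822761
D = 1 − m·sn²u·sn²v = 0.9949905554674624
dn(u+v) = (dn u·dn v − m·sn u·sn v·cn u·cn v)/D = 0.9853731360514683/0.9949905554674624 = 0.9903341600951421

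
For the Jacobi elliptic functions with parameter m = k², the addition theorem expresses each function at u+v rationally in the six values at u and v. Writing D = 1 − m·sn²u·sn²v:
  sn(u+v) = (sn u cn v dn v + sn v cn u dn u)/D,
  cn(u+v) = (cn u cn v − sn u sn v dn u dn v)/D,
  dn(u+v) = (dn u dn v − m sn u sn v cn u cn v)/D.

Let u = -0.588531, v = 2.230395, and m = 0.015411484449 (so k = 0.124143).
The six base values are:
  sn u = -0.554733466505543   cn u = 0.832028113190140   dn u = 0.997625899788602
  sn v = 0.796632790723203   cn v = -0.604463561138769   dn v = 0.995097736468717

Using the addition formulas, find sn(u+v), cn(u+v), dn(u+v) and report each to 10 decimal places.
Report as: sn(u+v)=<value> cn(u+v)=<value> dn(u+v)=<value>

sn(u+v)=0.9979231262 cn(u+v)=-0.0644161019 dn(u+v)=0.9922965608

m = k² = 0.015411484449
D = 1 − m·sn²u·sn²v = 0.9969902559520901
sn(u+v) = (sn u·cn v·dn v + sn v·cn u·dn u)/D = 0.9949196330163787/0.9969902559520901 = 0.9979231262057481
cn(u+v) = (cn u·cn v − sn u·sn v·dn u·dn v)/D = -0.06422222591882399/0.9969902559520901 = -0.06441610189810136
dn(u+v) = (dn u·dn v − m·sn u·sn v·cn u·cn v)/D = 0.9893100020901152/0.9969902559520901 = 0.9922965607576169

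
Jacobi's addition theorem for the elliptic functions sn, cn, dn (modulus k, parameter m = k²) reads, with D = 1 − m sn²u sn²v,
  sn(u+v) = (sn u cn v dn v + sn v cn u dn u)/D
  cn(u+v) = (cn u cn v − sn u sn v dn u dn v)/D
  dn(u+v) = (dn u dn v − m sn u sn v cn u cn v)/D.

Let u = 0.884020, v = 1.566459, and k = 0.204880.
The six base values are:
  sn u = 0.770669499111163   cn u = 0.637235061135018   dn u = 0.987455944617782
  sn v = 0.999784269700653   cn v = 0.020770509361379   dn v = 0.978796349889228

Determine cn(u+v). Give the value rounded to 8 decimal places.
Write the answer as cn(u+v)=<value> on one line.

m = k² = 0.0419758144
D = 1 − m·sn²u·sn²v = 0.9750799980402602
cn(u+v) = (cn u·cn v − sn u·sn v·dn u·dn v)/D = -0.7314697673109926/0.9750799980402602 = -0.7501638519722675

cn(u+v)=-0.75016385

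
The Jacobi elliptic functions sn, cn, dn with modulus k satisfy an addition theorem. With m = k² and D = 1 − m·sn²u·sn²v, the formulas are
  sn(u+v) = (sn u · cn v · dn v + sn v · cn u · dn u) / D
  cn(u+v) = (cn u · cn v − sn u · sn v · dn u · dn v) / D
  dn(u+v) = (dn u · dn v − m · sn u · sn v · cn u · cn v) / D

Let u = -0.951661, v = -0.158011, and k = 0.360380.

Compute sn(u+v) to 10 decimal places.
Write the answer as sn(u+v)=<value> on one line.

sn(u+v)=-0.8850509839

sn u = -0.805273572654723, cn u = 0.5929034265239985, dn u = 0.9569646565668318
sn v = -0.1572703994610963, cn v = 0.9875555789186486, dn v = 0.9983925608658334
m = k² = 0.1298737444
D = 1 − m·sn²u·sn²v = 0.9979169378145815
sn(u+v) = (sn u·cn v·dn v + sn v·cn u·dn u)/D = -0.883207367653243/0.9979169378145815 = -0.8850509838899516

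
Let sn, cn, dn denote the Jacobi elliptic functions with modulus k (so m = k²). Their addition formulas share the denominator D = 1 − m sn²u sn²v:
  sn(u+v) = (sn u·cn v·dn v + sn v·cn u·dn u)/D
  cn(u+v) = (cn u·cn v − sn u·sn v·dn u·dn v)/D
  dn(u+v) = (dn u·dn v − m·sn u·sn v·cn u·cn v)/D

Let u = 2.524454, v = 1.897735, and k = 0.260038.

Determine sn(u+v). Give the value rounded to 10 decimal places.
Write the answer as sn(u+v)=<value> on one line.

sn(u+v)=-0.9356287615

sn u = 0.6203911433505739, cn u = -0.7842925661079338, dn u = 0.9869012901859529
sn v = 0.958439742095704, cn v = -0.2852950416174812, dn v = 0.9684441292261105
m = k² = 0.067619761444
D = 1 − m·sn²u·sn²v = 0.9760924848317383
sn(u+v) = (sn u·cn v·dn v + sn v·cn u·dn u)/D = -0.9132602027117099/0.9760924848317383 = -0.9356287615196017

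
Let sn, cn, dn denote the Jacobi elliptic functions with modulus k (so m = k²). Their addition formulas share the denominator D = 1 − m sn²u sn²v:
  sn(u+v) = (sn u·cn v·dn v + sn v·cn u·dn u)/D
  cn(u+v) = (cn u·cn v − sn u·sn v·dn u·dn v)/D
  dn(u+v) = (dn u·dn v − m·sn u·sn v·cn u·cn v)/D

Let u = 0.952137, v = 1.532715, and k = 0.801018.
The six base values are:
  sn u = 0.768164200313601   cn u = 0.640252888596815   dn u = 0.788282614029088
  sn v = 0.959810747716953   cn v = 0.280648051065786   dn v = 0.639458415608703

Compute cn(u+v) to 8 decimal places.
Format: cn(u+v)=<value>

cn(u+v)=-0.29478058

m = k² = 0.641629836324
D = 1 − m·sn²u·sn²v = 0.6512101043992619
cn(u+v) = (cn u·cn v − sn u·sn v·dn u·dn v)/D = -0.1919640951926066/0.6512101043992619 = -0.2947805844777125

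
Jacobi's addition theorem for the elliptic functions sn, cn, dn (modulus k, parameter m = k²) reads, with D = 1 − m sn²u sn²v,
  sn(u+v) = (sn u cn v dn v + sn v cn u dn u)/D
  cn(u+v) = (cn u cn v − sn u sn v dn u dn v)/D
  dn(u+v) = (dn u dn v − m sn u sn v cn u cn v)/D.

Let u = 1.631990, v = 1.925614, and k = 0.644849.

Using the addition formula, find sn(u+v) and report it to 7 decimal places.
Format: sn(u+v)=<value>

sn u = 0.9928148813430825, cn u = 0.1196604002321612, dn u = 0.7681952087224183
sn v = 0.9945123553292439, cn v = -0.1046191908661108, dn v = 0.7672816314156313
m = k² = 0.415830232801
D = 1 − m·sn²u·sn²v = 0.5946100446199394
sn(u+v) = (sn u·cn v·dn v + sn v·cn u·dn u)/D = 0.01172249101654283/0.5946100446199394 = 0.01971458626138004

sn(u+v)=0.0197146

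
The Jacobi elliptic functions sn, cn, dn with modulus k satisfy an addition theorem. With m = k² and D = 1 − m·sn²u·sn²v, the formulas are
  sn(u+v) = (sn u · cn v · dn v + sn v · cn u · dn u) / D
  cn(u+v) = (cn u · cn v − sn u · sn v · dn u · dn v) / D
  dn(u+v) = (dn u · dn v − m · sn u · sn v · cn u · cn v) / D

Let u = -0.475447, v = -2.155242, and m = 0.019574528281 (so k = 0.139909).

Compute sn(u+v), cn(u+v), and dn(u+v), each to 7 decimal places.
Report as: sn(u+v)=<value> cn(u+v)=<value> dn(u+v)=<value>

sn u = -0.4574379983033393, cn u = 0.8892415182098923, dn u = 0.9979499182364384
sn v = -0.8410464994553949, cn v = -0.5409628321371315, dn v = 0.9930527564313551
m = k² = 0.019574528281
D = 1 − m·sn²u·sn²v = 0.9971026844634044
sn(u+v) = (sn u·cn v·dn v + sn v·cn u·dn u)/D = -0.5006224119554185/0.9971026844634044 = -0.5020770877021867
cn(u+v) = (cn u·cn v − sn u·sn v·dn u·dn v)/D = -0.8623172061440422/0.9971026844634044 = -0.8648228708842584
dn(u+v) = (dn u·dn v − m·sn u·sn v·cn u·cn v)/D = 0.9946396032183451/0.9971026844634044 = 0.9975297616951209

sn(u+v)=-0.5020771 cn(u+v)=-0.8648229 dn(u+v)=0.9975298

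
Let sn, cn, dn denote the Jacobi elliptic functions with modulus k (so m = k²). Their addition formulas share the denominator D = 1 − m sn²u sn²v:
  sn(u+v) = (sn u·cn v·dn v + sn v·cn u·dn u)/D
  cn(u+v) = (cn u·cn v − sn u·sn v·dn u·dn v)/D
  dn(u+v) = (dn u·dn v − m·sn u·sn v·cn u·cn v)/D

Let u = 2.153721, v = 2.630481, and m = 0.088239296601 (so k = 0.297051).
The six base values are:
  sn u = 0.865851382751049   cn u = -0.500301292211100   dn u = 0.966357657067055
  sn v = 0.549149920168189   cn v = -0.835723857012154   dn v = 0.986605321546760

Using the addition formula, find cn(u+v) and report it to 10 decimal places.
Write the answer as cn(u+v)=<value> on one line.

m = k² = 0.088239296601
D = 1 − m·sn²u·sn²v = 0.9800505651613669
cn(u+v) = (cn u·cn v − sn u·sn v·dn u·dn v)/D = -0.03521749065183683/0.9800505651613669 = -0.03593436084192065

cn(u+v)=-0.0359343608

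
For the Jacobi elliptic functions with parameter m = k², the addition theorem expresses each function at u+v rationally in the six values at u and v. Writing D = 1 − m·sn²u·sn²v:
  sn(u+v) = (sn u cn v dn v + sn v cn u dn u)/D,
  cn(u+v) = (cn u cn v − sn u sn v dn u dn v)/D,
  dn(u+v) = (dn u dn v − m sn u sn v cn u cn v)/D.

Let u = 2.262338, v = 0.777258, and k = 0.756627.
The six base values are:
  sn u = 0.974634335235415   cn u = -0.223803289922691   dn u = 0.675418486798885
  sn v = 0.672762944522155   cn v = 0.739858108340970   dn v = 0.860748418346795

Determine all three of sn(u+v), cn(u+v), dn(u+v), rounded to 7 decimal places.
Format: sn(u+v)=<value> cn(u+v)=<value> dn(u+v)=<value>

sn(u+v)=0.6884280 cn(u+v)=-0.7253047 dn(u+v)=0.8536280

m = k² = 0.572484417129
D = 1 − m·sn²u·sn²v = 0.7538662269207641
sn(u+v) = (sn u·cn v·dn v + sn v·cn u·dn u)/D = 0.5189825988939629/0.7538662269207641 = 0.6884279735063806
cn(u+v) = (cn u·cn v − sn u·sn v·dn u·dn v)/D = -0.5467827266264151/0.7538662269207641 = -0.7253047120306734
dn(u+v) = (dn u·dn v − m·sn u·sn v·cn u·cn v)/D = 0.6435212919934521/0.7538662269207641 = 0.8536279634411717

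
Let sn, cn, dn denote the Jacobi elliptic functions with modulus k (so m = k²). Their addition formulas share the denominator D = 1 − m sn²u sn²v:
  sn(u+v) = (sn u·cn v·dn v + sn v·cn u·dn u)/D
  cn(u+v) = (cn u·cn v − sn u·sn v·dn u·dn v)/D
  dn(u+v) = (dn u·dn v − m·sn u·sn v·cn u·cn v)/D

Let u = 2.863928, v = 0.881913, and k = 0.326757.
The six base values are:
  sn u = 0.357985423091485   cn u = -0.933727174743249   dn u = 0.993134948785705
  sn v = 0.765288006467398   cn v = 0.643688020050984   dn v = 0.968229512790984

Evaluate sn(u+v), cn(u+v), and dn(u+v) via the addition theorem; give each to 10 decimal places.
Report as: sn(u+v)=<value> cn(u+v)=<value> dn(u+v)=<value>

sn(u+v)=-0.4904851978 cn(u+v)=-0.8714495228 dn(u+v)=0.9870732984

m = k² = 0.106770137049
D = 1 − m·sn²u·sn²v = 0.9919863512974103
sn(u+v) = (sn u·cn v·dn v + sn v·cn u·dn u)/D = -0.4865546217285498/0.9919863512974103 = -0.4904851977975194
cn(u+v) = (cn u·cn v − sn u·sn v·dn u·dn v)/D = -0.8644660324355936/0.9919863512974103 = -0.871449522773137
dn(u+v) = (dn u·dn v − m·sn u·sn v·cn u·cn v)/D = 0.9791632397439984/0.9919863512974103 = 0.9870732984010913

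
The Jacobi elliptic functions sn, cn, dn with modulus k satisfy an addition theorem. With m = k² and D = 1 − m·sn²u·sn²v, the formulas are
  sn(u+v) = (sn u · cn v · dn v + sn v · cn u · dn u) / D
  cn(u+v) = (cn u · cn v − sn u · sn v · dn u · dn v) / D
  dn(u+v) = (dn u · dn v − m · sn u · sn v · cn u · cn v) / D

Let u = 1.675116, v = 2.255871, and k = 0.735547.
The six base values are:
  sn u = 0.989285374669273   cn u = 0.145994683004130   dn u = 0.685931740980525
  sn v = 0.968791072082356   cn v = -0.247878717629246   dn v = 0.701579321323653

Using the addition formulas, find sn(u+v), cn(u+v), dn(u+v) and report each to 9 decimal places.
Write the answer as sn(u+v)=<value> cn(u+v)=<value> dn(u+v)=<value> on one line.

sn(u+v)=-0.149146540 cn(u+v)=-0.988815104 dn(u+v)=0.993964269

m = k² = 0.541029389209
D = 1 − m·sn²u·sn²v = 0.5030367318467278
sn(u+v) = (sn u·cn v·dn v + sn v·cn u·dn u)/D = -0.07502618806420524/0.5030367318467278 = -0.1491465400325184
cn(u+v) = (cn u·cn v − sn u·sn v·dn u·dn v)/D = -0.497410318239973/0.5030367318467278 = -0.9888151038471896
dn(u+v) = (dn u·dn v − m·sn u·sn v·cn u·cn v)/D = 0.5000005376245439/0.5030367318467278 = 0.993964269346619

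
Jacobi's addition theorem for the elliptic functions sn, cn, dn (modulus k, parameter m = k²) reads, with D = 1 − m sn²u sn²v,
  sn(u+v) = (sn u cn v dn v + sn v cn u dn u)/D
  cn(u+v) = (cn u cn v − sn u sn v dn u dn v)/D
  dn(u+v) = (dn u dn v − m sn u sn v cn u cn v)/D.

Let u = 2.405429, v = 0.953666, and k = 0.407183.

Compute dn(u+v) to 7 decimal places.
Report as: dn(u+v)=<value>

dn(u+v)=0.9995525

sn u = 0.7604752176752667, cn u = -0.6493669558129331, dn u = 0.9508497669733939
sn v = 0.8038550119812997, cn v = 0.5948252850312809, dn v = 0.9449149029034474
m = k² = 0.165797995489
D = 1 − m·sn²u·sn²v = 0.9380409350369945
dn(u+v) = (dn u·dn v − m·sn u·sn v·cn u·cn v)/D = 0.9376212052508546/0.9380409350369945 = 0.9995525464076646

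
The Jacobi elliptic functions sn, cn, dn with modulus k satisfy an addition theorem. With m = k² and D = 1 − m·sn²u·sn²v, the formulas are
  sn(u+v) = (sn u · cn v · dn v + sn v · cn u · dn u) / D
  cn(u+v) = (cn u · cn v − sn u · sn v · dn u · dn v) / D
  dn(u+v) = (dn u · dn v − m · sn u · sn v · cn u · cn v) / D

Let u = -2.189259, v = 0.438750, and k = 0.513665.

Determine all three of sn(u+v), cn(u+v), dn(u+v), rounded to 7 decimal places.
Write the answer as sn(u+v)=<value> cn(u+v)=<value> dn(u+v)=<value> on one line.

sn(u+v)=-0.9987966 cn(u+v)=-0.0490444 dn(u+v)=0.8583606

sn u = -0.9089861879732707, cn u = -0.4168262348675065, dn u = 0.8843025229987015
sn v = 0.4215771484079562, cn v = 0.9067925385336031, dn v = 0.9762716559064734
m = k² = 0.263851732225
D = 1 − m·sn²u·sn²v = 0.9612538422867516
sn(u+v) = (sn u·cn v·dn v + sn v·cn u·dn u)/D = -0.9600970670255693/0.9612538422867516 = -0.9987965975163954
cn(u+v) = (cn u·cn v − sn u·sn v·dn u·dn v)/D = -0.04714415340148356/0.9612538422867516 = -0.04904443688810763
dn(u+v) = (dn u·dn v − m·sn u·sn v·cn u·cn v)/D = 0.8251024280081961/0.9612538422867516 = 0.8583606033192425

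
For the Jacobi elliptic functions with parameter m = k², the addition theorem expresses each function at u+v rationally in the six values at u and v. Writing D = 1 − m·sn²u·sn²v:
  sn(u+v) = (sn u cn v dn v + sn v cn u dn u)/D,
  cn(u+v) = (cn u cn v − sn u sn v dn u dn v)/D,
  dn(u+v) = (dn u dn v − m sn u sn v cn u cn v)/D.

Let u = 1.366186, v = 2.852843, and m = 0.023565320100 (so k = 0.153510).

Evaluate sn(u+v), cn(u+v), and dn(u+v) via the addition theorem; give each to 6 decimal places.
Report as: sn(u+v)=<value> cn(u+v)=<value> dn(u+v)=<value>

sn(u+v)=-0.869880 cn(u+v)=-0.493263 dn(u+v)=0.991044

sn u = 0.9777191361987538, cn u = 0.2099173425678849, dn u = 0.9886723889038768
sn v = 0.3025769491027482, cn v = -0.9531249602605489, dn v = 0.9989206818978529
m = k² = 0.0235653201
D = 1 − m·sn²u·sn²v = 0.9979375983222806
sn(u+v) = (sn u·cn v·dn v + sn v·cn u·dn u)/D = -0.8680860458514605/0.9979375983222806 = -0.8698800880043754
cn(u+v) = (cn u·cn v − sn u·sn v·dn u·dn v)/D = -0.4922459417234616/0.9979375983222806 = -0.4932632486750864
dn(u+v) = (dn u·dn v − m·sn u·sn v·cn u·cn v)/D = 0.9890001274802541/0.9979375983222806 = 0.9910440584090107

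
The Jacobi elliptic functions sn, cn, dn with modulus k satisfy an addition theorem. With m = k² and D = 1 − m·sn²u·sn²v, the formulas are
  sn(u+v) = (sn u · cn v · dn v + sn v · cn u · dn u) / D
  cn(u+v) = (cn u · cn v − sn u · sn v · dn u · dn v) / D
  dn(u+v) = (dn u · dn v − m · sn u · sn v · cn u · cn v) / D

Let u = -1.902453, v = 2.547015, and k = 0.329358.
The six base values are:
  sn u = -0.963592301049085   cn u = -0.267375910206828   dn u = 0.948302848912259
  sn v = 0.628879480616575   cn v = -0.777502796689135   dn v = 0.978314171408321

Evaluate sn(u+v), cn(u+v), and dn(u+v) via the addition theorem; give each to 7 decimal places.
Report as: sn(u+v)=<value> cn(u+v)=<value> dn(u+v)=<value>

m = k² = 0.108476692164
D = 1 − m·sn²u·sn²v = 0.9601656325176057
sn(u+v) = (sn u·cn v·dn v + sn v·cn u·dn u)/D = 0.5734942880883135/0.9601656325176057 = 0.5972868312153402
cn(u+v) = (cn u·cn v − sn u·sn v·dn u·dn v)/D = 0.7700794396671114/0.9601656325176057 = 0.8020277060405942
dn(u+v) = (dn u·dn v − m·sn u·sn v·cn u·cn v)/D = 0.9414034865194352/0.9601656325176057 = 0.9804594693220011

sn(u+v)=0.5972868 cn(u+v)=0.8020277 dn(u+v)=0.9804595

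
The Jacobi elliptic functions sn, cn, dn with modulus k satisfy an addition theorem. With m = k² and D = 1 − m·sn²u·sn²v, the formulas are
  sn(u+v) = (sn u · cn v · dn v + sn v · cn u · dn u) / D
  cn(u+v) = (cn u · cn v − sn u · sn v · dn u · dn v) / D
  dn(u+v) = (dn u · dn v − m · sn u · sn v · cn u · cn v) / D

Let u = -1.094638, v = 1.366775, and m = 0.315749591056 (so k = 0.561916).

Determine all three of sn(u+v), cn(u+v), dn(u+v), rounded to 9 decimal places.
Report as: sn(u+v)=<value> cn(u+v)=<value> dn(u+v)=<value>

sn u = -0.8626813611567157, cn u = 0.5057478315453228, dn u = 0.8746502808358971
sn v = 0.9562807348912903, cn v = 0.2924502625674556, dn v = 0.8433596940209487
m = k² = 0.315749591056
D = 1 − m·sn²u·sn²v = 0.7851108738609822
sn(u+v) = (sn u·cn v·dn v + sn v·cn u·dn u)/D = 0.2102407674565213/0.7851108738609822 = 0.2677848116185283
cn(u+v) = (cn u·cn v − sn u·sn v·dn u·dn v)/D = 0.7564376404926239/0.7851108738609822 = 0.9634787463490979
dn(u+v) = (dn u·dn v − m·sn u·sn v·cn u·cn v)/D = 0.7761717462331481/0.7851108738609822 = 0.9886141844095551

sn(u+v)=0.267784812 cn(u+v)=0.963478746 dn(u+v)=0.988614184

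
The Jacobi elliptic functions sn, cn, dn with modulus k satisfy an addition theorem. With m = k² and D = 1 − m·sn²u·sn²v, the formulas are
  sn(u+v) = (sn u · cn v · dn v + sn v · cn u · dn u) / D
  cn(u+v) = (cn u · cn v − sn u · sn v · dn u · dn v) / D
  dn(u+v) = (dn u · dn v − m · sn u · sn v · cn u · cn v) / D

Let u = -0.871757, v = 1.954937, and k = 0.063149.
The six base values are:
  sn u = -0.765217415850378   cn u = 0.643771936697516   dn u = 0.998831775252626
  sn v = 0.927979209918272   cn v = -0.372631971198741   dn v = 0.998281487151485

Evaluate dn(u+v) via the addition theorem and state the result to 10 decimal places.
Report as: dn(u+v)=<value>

m = k² = 0.003987796201
D = 1 − m·sn²u·sn²v = 0.9979891524798545
dn(u+v) = (dn u·dn v − m·sn u·sn v·cn u·cn v)/D = 0.996435959708841/0.9979891524798545 = 0.9984436777021533

dn(u+v)=0.9984436777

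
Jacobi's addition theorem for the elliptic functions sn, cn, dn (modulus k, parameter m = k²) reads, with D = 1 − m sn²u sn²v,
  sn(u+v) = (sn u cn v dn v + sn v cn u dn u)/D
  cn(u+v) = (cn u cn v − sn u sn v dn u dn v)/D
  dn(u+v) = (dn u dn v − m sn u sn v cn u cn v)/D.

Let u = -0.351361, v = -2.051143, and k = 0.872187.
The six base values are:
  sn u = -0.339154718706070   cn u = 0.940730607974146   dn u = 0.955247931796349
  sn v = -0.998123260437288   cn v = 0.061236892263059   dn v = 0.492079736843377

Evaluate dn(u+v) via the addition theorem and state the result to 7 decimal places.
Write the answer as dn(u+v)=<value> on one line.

m = k² = 0.760710162969
D = 1 − m·sn²u·sn²v = 0.9128267376443666
dn(u+v) = (dn u·dn v − m·sn u·sn v·cn u·cn v)/D = 0.4552234198906037/0.9128267376443666 = 0.4986964131499364

dn(u+v)=0.4986964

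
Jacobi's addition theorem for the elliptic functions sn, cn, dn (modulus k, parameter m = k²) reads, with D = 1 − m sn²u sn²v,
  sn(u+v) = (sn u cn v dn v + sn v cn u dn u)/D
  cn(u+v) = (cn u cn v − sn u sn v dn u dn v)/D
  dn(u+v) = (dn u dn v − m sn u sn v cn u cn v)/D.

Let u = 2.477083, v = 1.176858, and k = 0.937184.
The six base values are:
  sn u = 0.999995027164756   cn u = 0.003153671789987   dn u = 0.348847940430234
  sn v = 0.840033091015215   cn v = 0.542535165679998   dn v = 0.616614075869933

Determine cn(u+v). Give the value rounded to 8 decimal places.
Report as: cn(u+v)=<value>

cn(u+v)=-0.47073667

m = k² = 0.878313849856
D = 1 − m·sn²u·sn²v = 0.380219082743689
cn(u+v) = (cn u·cn v − sn u·sn v·dn u·dn v)/D = -0.1789830639570164/0.380219082743689 = -0.4707366675692901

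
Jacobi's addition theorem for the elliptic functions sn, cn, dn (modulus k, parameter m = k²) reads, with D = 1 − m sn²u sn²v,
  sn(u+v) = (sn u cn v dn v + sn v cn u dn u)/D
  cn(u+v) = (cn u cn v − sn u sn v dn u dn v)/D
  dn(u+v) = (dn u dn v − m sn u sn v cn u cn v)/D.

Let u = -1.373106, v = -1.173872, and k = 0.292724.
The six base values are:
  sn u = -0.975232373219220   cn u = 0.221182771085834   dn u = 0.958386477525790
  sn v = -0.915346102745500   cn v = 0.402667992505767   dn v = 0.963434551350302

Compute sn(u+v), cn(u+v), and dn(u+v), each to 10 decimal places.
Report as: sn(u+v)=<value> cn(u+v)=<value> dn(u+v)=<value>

sn(u+v)=-0.6143160308 cn(u+v)=-0.7890600828 dn(u+v)=0.9836986088

m = k² = 0.085687340176
D = 1 − m·sn²u·sn²v = 0.9317184211617098
sn(u+v) = (sn u·cn v·dn v + sn v·cn u·dn u)/D = -0.572369562344963/0.9317184211617098 = -0.6143160308361254
cn(u+v) = (cn u·cn v − sn u·sn v·dn u·dn v)/D = -0.7351818145418892/0.9317184211617098 = -0.7890600827932868
dn(u+v) = (dn u·dn v − m·sn u·sn v·cn u·cn v)/D = 0.9165301146636833/0.9317184211617098 = 0.9836986087716405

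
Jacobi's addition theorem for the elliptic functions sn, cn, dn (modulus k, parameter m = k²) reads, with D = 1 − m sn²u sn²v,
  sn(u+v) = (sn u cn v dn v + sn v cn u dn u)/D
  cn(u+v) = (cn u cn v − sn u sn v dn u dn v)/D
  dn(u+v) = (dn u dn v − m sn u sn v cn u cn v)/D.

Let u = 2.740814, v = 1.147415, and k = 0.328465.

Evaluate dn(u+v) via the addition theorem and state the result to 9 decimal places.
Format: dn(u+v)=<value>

dn(u+v)=0.979954405

sn u = 0.4697877143270272, cn u = -0.8827794194856309, dn u = 0.9880226655196774
sn v = 0.9029478262621439, cn v = 0.4297501867928265, dn v = 0.9550059136599352
m = k² = 0.107889256225
D = 1 − m·sn²u·sn²v = 0.9805863666573381
dn(u+v) = (dn u·dn v − m·sn u·sn v·cn u·cn v)/D = 0.9609299294819345/0.9805863666573381 = 0.9799544049929949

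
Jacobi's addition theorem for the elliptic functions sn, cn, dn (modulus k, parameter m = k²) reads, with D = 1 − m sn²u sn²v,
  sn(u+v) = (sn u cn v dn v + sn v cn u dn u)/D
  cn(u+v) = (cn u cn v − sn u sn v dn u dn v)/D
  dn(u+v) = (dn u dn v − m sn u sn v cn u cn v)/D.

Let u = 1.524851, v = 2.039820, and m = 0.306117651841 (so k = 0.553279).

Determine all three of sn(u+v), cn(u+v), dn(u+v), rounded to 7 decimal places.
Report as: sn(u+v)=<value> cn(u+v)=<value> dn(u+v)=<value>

sn(u+v)=-0.1292280 cn(u+v)=-0.9916149 dn(u+v)=0.9974407

sn u = 0.9871050159704833, cn u = 0.1600740061531288, dn u = 0.8376909998271739
sn v = 0.963795182999186, cn v = -0.2666436671431848, dn v = 0.8459591950612447
m = k² = 0.306117651841
D = 1 − m·sn²u·sn²v = 0.7229331331373889
sn(u+v) = (sn u·cn v·dn v + sn v·cn u·dn u)/D = -0.0934231869627028/0.7229331331373889 = -0.1292279779144502
cn(u+v) = (cn u·cn v − sn u·sn v·dn u·dn v)/D = -0.7168712737483443/0.7229331331373889 = -0.9916149099948742
dn(u+v) = (dn u·dn v − m·sn u·sn v·cn u·cn v)/D = 0.7210829031570794/0.7229331331373889 = 0.9974406623579696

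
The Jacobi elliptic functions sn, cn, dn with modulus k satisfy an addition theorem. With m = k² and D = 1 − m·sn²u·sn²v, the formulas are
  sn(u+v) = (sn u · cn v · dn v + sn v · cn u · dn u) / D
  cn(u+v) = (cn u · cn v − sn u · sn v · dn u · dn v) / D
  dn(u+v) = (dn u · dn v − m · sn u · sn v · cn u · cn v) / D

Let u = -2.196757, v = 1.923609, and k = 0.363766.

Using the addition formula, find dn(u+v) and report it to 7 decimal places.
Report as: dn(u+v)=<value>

dn(u+v)=0.9951888

sn u = -0.860626639783086, cn u = -0.5092364744356735, dn u = 0.9497311382359282
sn v = 0.9619364839260736, cn v = -0.2732731250817444, dn v = 0.9367796660141487
m = k² = 0.132325702756
D = 1 − m·sn²u·sn²v = 0.9093085025380154
dn(u+v) = (dn u·dn v − m·sn u·sn v·cn u·cn v)/D = 0.9049336214958349/0.9093085025380154 = 0.9951887824319584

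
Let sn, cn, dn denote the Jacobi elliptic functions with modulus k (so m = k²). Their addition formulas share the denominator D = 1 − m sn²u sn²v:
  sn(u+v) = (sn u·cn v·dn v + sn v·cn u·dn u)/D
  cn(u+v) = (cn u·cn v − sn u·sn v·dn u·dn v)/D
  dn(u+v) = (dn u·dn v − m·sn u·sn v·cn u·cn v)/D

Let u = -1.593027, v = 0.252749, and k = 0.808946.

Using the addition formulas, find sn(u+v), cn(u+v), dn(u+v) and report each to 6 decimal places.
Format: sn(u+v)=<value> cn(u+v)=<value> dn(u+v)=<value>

sn(u+v)=-0.915227 cn(u+v)=0.402939 dn(u+v)=0.672201

sn u = -0.9684934535343997, cn u = 0.2490390139335833, dn u = 0.621443596607411
sn v = 0.2483861272337107, cn v = 0.968661102655536, dn v = 0.979605404065024
m = k² = 0.654393630916
D = 1 − m·sn²u·sn²v = 0.9621307141618058
sn(u+v) = (sn u·cn v·dn v + sn v·cn u·dn u)/D = -0.880567754681233/0.9621307141618058 = -0.9152267376147229
cn(u+v) = (cn u·cn v − sn u·sn v·dn u·dn v)/D = 0.3876802039686296/0.9621307141618058 = 0.4029392246420186
dn(u+v) = (dn u·dn v − m·sn u·sn v·cn u·cn v)/D = 0.6467449039057885/0.9621307141618058 = 0.6722006629517313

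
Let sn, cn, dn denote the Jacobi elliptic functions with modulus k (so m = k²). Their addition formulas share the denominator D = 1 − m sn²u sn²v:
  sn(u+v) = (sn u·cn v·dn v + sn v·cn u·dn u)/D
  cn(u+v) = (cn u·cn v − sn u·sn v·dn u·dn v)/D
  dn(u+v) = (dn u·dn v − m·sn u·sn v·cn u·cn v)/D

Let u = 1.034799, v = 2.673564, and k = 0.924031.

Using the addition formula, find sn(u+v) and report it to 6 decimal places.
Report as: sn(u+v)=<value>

sn(u+v)=0.812655

sn u = 0.7889882800642929, cn u = 0.6144082469508274, dn u = 0.6844608373371436
sn v = 0.9944592880083836, cn v = -0.1051224262175242, dn v = 0.3944644311962656
m = k² = 0.853833288961
D = 1 − m·sn²u·sn²v = 0.4743602455782072
sn(u+v) = (sn u·cn v·dn v + sn v·cn u·dn u)/D = 0.3854912782910815/0.4743602455782072 = 0.8126551115623074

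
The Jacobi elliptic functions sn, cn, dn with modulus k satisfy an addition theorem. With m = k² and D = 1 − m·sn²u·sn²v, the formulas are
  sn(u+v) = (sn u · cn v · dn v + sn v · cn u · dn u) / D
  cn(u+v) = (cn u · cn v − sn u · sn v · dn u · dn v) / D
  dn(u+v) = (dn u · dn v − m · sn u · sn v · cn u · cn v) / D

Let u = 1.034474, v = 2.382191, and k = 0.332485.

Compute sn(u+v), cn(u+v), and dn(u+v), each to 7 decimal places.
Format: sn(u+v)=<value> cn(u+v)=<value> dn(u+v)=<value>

sn(u+v)=-0.1812788 cn(u+v)=-0.9834317 dn(u+v)=0.9981820

sn u = 0.8510832078978004, cn u = 0.5250308307465281, dn u = 0.9591280522559901
sn v = 0.7461370637938401, cn v = -0.6657923715642189, dn v = 0.9687397072472189
m = k² = 0.110546275225
D = 1 − m·sn²u·sn²v = 0.9554215067586394
sn(u+v) = (sn u·cn v·dn v + sn v·cn u·dn u)/D = -0.1731976451250607/0.9554215067586394 = -0.1812787799938172
cn(u+v) = (cn u·cn v − sn u·sn v·dn u·dn v)/D = -0.9395918429297278/0.9554215067586394 = -0.9834317484828082
dn(u+v) = (dn u·dn v − m·sn u·sn v·cn u·cn v)/D = 0.953684513902159/0.9554215067586394 = 0.9981819617371046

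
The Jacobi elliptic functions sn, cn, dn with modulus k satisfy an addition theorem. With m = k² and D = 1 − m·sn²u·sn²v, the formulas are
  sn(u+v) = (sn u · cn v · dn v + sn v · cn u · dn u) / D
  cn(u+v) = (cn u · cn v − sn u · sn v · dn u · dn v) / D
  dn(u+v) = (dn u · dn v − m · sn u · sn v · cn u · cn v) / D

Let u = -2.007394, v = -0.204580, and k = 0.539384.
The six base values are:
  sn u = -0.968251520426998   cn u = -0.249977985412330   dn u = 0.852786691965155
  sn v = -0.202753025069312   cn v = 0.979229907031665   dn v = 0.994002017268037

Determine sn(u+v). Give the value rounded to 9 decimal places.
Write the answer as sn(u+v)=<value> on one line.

sn(u+v)=-0.909428528

m = k² = 0.290935099456
D = 1 − m·sn²u·sn²v = 0.9887873780457942
sn(u+v) = (sn u·cn v·dn v + sn v·cn u·dn u)/D = -0.8992314499576138/0.9887873780457942 = -0.909428528239129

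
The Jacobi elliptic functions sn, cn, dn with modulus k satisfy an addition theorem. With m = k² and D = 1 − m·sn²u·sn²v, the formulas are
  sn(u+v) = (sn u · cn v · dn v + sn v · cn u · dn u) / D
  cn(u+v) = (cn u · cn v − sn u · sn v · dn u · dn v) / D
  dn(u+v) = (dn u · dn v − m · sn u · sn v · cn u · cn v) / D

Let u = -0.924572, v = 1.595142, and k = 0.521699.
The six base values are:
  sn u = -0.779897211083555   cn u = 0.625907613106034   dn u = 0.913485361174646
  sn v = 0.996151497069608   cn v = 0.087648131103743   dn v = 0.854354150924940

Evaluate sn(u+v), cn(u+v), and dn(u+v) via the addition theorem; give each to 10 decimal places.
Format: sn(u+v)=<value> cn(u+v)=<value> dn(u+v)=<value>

sn(u+v)=0.6116305817 cn(u+v)=0.7911434962 dn(u+v)=0.9477254066

m = k² = 0.272169846601
D = 1 − m·sn²u·sn²v = 0.8357272501526469
sn(u+v) = (sn u·cn v·dn v + sn v·cn u·dn u)/D = 0.5111563441138099/0.8357272501526469 = 0.6116305816526223
cn(u+v) = (cn u·cn v − sn u·sn v·dn u·dn v)/D = 0.6611801785594522/0.8357272501526469 = 0.7911434962048762
dn(u+v) = (dn u·dn v − m·sn u·sn v·cn u·cn v)/D = 0.7920399479696572/0.8357272501526469 = 0.9477254066144067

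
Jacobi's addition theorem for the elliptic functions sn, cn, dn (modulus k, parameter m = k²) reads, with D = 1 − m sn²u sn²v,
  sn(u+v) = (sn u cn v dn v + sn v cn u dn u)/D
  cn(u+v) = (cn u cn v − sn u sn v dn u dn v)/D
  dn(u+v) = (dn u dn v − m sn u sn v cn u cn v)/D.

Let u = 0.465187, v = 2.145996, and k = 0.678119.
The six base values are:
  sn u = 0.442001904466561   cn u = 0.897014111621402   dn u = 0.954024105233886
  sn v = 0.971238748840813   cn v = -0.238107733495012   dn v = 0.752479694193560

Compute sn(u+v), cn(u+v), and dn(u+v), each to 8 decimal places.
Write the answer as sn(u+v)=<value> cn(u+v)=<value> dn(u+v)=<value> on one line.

sn(u+v)=0.82159140 cn(u+v)=-0.57007681 dn(u+v)=0.83042077

m = k² = 0.459845378161
D = 1 − m·sn²u·sn²v = 0.9152553854534457
sn(u+v) = (sn u·cn v·dn v + sn v·cn u·dn u)/D = 0.7519659537142491/0.9152553854534457 = 0.8215914002425695
cn(u+v) = (cn u·cn v − sn u·sn v·dn u·dn v)/D = -0.5217658718775646/0.9152553854534457 = -0.5700768115328441
dn(u+v) = (dn u·dn v − m·sn u·sn v·cn u·cn v)/D = 0.7600470814375748/0.9152553854534457 = 0.8304207694566299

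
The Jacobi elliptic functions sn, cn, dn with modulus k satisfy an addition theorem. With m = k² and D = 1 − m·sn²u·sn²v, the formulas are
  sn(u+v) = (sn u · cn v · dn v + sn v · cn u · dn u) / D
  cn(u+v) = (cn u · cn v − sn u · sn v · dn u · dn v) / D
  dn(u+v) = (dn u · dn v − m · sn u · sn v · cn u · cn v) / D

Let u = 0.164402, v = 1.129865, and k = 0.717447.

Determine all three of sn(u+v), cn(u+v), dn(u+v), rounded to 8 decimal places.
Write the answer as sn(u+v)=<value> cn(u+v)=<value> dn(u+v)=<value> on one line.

sn(u+v)=0.91722152 cn(u+v)=0.39837757 dn(u+v)=0.75296739

sn u = 0.1632886362216027, cn u = 0.9865783401640688, dn u = 0.9931141207050151
sn v = 0.8596242629778263, cn v = 0.5109267330056521, dn v = 0.7871709639725859
m = k² = 0.514730197809
D = 1 − m·sn²u·sn²v = 0.9898583433895077
sn(u+v) = (sn u·cn v·dn v + sn v·cn u·dn u)/D = 0.9079193719767594/0.9898583433895077 = 0.9172215176444642
cn(u+v) = (cn u·cn v − sn u·sn v·dn u·dn v)/D = 0.3943373606027551/0.9898583433895077 = 0.3983775691099913
dn(u+v) = (dn u·dn v − m·sn u·sn v·cn u·cn v)/D = 0.7453310579018624/0.9898583433895077 = 0.7529673946573745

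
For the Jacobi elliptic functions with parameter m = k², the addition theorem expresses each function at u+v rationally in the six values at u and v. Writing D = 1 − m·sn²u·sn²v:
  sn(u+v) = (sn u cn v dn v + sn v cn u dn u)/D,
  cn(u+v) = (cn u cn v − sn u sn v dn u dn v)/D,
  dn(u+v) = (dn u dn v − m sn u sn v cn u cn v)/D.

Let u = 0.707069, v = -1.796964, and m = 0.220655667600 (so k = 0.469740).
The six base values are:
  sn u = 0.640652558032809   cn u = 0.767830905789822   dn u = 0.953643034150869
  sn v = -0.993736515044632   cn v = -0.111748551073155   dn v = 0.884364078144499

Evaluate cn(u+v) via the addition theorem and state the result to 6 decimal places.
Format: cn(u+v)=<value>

cn(u+v)=0.495425

m = k² = 0.2206556676
D = 1 − m·sn²u·sn²v = 0.910565988179991
cn(u+v) = (cn u·cn v − sn u·sn v·dn u·dn v)/D = 0.4511174502821133/0.910565988179991 = 0.495425324620121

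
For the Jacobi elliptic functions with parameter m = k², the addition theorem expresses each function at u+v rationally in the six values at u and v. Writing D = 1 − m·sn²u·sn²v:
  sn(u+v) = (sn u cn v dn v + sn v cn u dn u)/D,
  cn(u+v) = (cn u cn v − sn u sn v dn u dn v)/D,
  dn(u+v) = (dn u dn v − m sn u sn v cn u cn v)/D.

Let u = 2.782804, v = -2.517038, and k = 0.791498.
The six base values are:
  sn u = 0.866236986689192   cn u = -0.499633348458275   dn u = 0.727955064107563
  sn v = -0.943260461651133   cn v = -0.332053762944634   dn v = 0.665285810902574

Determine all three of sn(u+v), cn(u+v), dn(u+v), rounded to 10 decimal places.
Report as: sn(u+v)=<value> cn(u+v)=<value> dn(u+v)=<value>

m = k² = 0.626469084004
D = 1 − m·sn²u·sn²v = 0.5817496129146383
sn(u+v) = (sn u·cn v·dn v + sn v·cn u·dn u)/D = 0.1517128713850559/0.5817496129146383 = 0.2607872321993571
cn(u+v) = (cn u·cn v − sn u·sn v·dn u·dn v)/D = 0.5616189248791684/0.5817496129146383 = 0.9653963017962098
dn(u+v) = (dn u·dn v − m·sn u·sn v·cn u·cn v)/D = 0.569221662826119/0.5817496129146383 = 0.9784650478308825

sn(u+v)=0.2607872322 cn(u+v)=0.9653963018 dn(u+v)=0.9784650478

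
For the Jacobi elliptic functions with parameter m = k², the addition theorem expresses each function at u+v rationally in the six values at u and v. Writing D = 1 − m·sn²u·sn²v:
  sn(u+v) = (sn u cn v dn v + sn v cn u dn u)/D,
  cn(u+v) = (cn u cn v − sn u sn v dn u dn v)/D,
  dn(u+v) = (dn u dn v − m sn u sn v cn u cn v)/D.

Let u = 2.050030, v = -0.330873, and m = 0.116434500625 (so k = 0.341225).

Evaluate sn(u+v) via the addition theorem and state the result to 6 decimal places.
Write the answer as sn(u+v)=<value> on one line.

sn(u+v)=0.995639

sn u = 0.9187735445622318, cn u = -0.394784971614362, dn u = 0.9495853930572475
sn v = -0.3242186989705108, cn v = 0.9459821537628864, dn v = 0.9938614921371615
m = k² = 0.116434500625
D = 1 − m·sn²u·sn²v = 0.9896682291506759
sn(u+v) = (sn u·cn v·dn v + sn v·cn u·dn u)/D = 0.9853519011231746/0.9896682291506759 = 0.9956386111018179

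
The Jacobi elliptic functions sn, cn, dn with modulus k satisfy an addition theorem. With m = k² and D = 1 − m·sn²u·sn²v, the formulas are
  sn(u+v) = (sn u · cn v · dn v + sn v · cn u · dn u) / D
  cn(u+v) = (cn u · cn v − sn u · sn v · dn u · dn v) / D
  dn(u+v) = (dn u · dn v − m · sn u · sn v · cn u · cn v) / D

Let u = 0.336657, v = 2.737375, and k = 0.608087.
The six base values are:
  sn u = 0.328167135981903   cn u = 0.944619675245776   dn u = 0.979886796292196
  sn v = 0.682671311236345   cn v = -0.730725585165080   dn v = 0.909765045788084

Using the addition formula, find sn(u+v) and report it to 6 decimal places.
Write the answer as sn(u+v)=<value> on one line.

sn(u+v)=0.421556

m = k² = 0.369769799569
D = 1 − m·sn²u·sn²v = 0.9814414126124335
sn(u+v) = (sn u·cn v·dn v + sn v·cn u·dn u)/D = 0.413732686791274/0.9814414126124335 = 0.4215561738830507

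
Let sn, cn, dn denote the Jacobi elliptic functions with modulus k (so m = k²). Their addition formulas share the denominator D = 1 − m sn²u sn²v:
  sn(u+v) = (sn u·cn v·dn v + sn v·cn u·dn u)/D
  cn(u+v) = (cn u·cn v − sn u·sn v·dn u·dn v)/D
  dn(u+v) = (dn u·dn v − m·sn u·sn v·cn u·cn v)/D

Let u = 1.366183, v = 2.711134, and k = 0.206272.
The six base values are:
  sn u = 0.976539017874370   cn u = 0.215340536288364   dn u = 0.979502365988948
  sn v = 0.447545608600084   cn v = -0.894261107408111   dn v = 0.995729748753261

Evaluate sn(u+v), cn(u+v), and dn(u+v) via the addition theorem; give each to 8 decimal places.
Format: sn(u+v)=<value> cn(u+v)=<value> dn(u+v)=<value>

m = k² = 0.042548137984
D = 1 − m·sn²u·sn²v = 0.991872923274059
sn(u+v) = (sn u·cn v·dn v + sn v·cn u·dn u)/D = -0.7751524770473555/0.991872923274059 = -0.7815038185422644
cn(u+v) = (cn u·cn v − sn u·sn v·dn u·dn v)/D = -0.6188299711969164/0.991872923274059 = -0.6239004580891567
dn(u+v) = (dn u·dn v − m·sn u·sn v·cn u·cn v)/D = 0.9789005893123046/0.991872923274059 = 0.9869213750498055

sn(u+v)=-0.78150382 cn(u+v)=-0.62390046 dn(u+v)=0.98692138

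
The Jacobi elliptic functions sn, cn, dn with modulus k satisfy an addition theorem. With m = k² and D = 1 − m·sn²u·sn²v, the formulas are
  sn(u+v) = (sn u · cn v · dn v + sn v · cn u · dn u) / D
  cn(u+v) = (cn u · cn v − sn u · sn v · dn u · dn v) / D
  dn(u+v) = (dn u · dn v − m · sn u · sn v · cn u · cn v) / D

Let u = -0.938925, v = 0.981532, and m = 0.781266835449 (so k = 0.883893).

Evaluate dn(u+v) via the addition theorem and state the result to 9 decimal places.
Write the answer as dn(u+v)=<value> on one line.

dn(u+v)=0.999291374

sn u = -0.751129749191697, cn u = 0.6601546030129748, dn u = 0.7478050912766888
sn v = 0.7715556664651726, cn v = 0.63616181396362, dn v = 0.7313776732788775
m = k² = 0.781266835449
D = 1 − m·sn²u·sn²v = 0.7375999912070313
dn(u+v) = (dn u·dn v − m·sn u·sn v·cn u·cn v)/D = 0.7370773084554561/0.7375999912070313 = 0.9992913737014559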